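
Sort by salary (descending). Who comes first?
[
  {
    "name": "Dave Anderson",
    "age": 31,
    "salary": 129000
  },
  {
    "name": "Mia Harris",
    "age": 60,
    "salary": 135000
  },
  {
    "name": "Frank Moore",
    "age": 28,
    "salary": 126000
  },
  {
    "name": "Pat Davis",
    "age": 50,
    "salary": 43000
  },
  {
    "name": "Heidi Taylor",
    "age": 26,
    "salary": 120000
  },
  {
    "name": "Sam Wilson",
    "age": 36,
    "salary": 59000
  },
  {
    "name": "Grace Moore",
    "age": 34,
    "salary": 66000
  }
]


Sort by: salary (descending)

Sorted order:
  1. Mia Harris (salary = 135000)
  2. Dave Anderson (salary = 129000)
  3. Frank Moore (salary = 126000)
  4. Heidi Taylor (salary = 120000)
  5. Grace Moore (salary = 66000)
  6. Sam Wilson (salary = 59000)
  7. Pat Davis (salary = 43000)

First: Mia Harris

Mia Harris


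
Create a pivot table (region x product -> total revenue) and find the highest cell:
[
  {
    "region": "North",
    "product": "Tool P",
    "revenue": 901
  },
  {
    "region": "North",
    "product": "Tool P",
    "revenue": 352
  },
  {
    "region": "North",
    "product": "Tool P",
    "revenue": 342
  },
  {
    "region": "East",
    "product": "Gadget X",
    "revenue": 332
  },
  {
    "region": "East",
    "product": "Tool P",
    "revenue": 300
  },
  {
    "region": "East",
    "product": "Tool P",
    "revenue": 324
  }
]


Pivot: region (rows) x product (columns) -> total revenue

     Gadget X      Tool P      
East           332           624  
North            0          1595  

Highest: North / Tool P = $1595

North / Tool P = $1595


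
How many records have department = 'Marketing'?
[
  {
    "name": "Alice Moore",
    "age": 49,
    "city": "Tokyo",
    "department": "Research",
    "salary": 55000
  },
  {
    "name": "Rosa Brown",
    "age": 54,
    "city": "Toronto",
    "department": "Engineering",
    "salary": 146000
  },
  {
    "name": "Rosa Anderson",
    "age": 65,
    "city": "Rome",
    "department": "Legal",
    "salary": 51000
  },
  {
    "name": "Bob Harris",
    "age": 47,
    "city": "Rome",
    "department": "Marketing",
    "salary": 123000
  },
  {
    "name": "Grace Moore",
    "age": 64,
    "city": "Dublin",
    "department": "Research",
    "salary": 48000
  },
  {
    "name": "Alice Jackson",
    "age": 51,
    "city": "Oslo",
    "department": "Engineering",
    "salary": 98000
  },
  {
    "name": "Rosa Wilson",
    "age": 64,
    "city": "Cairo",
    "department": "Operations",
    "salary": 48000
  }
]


Data: 7 records
Condition: department = 'Marketing'

Checking each record:
  Alice Moore: Research
  Rosa Brown: Engineering
  Rosa Anderson: Legal
  Bob Harris: Marketing MATCH
  Grace Moore: Research
  Alice Jackson: Engineering
  Rosa Wilson: Operations

Count: 1

1


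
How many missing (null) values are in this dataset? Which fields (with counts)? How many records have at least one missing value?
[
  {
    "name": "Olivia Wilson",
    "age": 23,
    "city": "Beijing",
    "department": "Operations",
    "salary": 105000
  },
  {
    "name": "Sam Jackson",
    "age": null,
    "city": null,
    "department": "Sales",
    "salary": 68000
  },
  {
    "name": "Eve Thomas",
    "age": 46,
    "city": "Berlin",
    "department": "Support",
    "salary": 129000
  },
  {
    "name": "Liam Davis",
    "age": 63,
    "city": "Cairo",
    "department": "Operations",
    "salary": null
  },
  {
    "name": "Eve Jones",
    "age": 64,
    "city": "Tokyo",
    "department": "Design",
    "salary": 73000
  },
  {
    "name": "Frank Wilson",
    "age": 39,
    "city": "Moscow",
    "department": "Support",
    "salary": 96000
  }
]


Checking for missing (null) values in 6 records:

  Olivia Wilson: complete
  Sam Jackson: age, city
  Eve Thomas: complete
  Liam Davis: salary
  Eve Jones: complete
  Frank Wilson: complete

Per field:
  name: 0 missing
  age: 1 missing
  city: 1 missing
  department: 0 missing
  salary: 1 missing

Total missing values: 3
Records with any missing: 2

3 missing values (age: 1, city: 1, salary: 1); 2 incomplete records


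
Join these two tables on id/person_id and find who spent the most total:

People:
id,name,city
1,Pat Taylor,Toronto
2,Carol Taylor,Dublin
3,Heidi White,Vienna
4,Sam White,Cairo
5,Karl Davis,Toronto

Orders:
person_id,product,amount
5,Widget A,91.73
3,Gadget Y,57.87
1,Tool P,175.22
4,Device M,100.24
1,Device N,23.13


Join on: people.id = orders.person_id

Joined rows:
  Karl Davis (Toronto) bought Widget A for $91.73
  Heidi White (Vienna) bought Gadget Y for $57.87
  Pat Taylor (Toronto) bought Tool P for $175.22
  Sam White (Cairo) bought Device M for $100.24
  Pat Taylor (Toronto) bought Device N for $23.13

Total per person:
  Pat Taylor: $198.35
  Sam White: $100.24
  Karl Davis: $91.73
  Heidi White: $57.87

Top spender: Pat Taylor ($198.35)

Pat Taylor ($198.35)


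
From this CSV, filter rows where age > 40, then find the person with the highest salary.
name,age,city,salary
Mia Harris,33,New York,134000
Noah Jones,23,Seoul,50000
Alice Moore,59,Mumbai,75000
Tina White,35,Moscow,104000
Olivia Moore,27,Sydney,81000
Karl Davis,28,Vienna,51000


Filter: age > 40
Sort by: salary (descending)

Filtered records (1):
  Alice Moore, age 59, salary $75000

Highest salary: Alice Moore ($75000)

Alice Moore


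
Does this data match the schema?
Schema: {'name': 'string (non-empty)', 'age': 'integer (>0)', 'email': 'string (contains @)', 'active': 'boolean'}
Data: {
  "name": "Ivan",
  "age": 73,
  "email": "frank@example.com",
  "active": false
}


Validating each field against schema:
  name: OK (non-empty string)
  age: OK (positive integer)
  email: OK (string with @)
  active: OK (boolean)

Result: VALID

VALID


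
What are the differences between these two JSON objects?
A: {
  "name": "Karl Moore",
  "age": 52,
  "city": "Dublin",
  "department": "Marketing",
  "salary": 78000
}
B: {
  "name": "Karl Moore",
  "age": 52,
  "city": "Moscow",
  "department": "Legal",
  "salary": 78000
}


Comparing each field (in key order):
  name: same
  age: same
  city: DIFFERENT
  department: DIFFERENT
  salary: same
Differences:
  city: Dublin -> Moscow
  department: Marketing -> Legal

2 field(s) changed

2 changes: city, department


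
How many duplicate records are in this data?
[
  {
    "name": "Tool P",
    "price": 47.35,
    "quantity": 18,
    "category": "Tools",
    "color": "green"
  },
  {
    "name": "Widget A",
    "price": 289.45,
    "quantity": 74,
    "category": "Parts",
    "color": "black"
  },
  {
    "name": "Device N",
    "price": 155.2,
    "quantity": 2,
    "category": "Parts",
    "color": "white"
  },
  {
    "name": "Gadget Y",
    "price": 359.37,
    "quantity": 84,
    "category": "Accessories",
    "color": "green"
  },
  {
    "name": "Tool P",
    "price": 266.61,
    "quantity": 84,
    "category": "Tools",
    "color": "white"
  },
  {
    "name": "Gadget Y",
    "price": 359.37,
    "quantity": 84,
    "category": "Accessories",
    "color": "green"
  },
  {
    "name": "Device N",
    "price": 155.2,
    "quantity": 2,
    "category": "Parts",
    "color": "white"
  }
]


Checking 7 records for duplicates:

  Row 1: Tool P ($47.35, qty 18)
  Row 2: Widget A ($289.45, qty 74)
  Row 3: Device N ($155.2, qty 2)
  Row 4: Gadget Y ($359.37, qty 84)
  Row 5: Tool P ($266.61, qty 84)
  Row 6: Gadget Y ($359.37, qty 84) <-- DUPLICATE
  Row 7: Device N ($155.2, qty 2) <-- DUPLICATE

Duplicates found: 2
Unique records: 5

2 duplicates, 5 unique


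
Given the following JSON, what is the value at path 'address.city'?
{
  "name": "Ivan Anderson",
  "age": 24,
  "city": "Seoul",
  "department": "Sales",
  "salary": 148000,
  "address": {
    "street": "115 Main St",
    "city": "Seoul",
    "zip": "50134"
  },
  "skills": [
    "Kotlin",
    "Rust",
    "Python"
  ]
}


Query: address.city
Path: address -> city
Value: Seoul

Seoul


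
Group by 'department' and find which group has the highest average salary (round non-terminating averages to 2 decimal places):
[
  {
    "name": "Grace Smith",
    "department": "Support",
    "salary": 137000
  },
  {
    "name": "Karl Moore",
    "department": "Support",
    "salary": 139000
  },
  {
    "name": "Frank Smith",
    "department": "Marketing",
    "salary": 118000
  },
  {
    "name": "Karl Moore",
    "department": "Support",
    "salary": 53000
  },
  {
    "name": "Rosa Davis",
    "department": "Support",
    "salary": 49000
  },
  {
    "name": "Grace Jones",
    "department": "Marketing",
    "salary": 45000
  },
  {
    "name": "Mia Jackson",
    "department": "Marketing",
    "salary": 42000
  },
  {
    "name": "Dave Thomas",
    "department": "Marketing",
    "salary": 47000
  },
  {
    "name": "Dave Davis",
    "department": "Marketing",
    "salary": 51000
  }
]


Group by: department

Groups:
  Marketing: 5 people, avg salary = 303000/5 = $60600
  Support: 4 people, avg salary = 378000/4 = $94500

Highest average salary: Support ($94500)

Support ($94500)


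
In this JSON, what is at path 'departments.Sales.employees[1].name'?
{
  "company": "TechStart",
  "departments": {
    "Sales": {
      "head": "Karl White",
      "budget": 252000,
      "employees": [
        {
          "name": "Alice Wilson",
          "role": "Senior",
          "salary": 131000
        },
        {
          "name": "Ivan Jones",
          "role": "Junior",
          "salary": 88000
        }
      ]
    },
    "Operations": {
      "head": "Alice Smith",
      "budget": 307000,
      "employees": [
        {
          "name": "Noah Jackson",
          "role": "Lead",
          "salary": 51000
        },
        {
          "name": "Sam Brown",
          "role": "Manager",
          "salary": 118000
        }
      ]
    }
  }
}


Path: departments.Sales.employees[1].name

Navigate:
  -> departments
  -> Sales
  -> employees[1].name = 'Ivan Jones'

Ivan Jones


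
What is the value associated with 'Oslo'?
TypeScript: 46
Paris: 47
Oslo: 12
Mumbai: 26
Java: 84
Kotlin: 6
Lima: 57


Looking up key 'Oslo'
Value: 12

12


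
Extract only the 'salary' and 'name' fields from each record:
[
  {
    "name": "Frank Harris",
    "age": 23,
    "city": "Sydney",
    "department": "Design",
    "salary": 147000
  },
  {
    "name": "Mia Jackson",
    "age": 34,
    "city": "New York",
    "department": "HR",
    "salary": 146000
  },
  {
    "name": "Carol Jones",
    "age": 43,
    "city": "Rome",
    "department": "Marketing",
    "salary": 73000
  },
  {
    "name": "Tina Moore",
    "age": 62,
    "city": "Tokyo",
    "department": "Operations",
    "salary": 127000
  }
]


Original: 4 records with fields: name, age, city, department, salary
Keep: ['salary', 'name']
Drop: ['age', 'city', 'department']
Result: 4 records, 2 fields each

[
  {
    "salary": 147000,
    "name": "Frank Harris"
  },
  {
    "salary": 146000,
    "name": "Mia Jackson"
  },
  {
    "salary": 73000,
    "name": "Carol Jones"
  },
  {
    "salary": 127000,
    "name": "Tina Moore"
  }
]


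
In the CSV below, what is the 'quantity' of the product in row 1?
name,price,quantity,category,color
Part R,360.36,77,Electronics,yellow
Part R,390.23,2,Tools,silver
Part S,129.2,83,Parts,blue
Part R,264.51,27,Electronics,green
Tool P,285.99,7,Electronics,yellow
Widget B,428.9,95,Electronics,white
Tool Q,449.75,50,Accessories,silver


Query: Row 1 ('Part R'), column 'quantity'
Value: 77

77


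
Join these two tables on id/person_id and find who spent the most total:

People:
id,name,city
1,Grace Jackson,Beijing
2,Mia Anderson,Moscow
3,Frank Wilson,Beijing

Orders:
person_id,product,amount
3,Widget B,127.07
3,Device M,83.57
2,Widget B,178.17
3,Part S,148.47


Join on: people.id = orders.person_id

Joined rows:
  Frank Wilson (Beijing) bought Widget B for $127.07
  Frank Wilson (Beijing) bought Device M for $83.57
  Mia Anderson (Moscow) bought Widget B for $178.17
  Frank Wilson (Beijing) bought Part S for $148.47

Total per person:
  Frank Wilson: $359.11
  Mia Anderson: $178.17

Top spender: Frank Wilson ($359.11)

Frank Wilson ($359.11)


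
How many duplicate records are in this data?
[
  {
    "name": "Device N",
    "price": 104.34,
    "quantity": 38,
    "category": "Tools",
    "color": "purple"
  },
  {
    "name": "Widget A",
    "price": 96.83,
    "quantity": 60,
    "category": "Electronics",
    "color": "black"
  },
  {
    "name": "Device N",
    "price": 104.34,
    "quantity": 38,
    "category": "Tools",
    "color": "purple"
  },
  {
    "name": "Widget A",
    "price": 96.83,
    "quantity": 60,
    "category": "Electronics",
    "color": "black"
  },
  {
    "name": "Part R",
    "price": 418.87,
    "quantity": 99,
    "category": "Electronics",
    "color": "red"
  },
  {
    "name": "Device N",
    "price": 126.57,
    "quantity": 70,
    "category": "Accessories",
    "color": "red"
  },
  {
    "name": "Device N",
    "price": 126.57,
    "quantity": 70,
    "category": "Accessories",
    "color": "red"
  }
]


Checking 7 records for duplicates:

  Row 1: Device N ($104.34, qty 38)
  Row 2: Widget A ($96.83, qty 60)
  Row 3: Device N ($104.34, qty 38) <-- DUPLICATE
  Row 4: Widget A ($96.83, qty 60) <-- DUPLICATE
  Row 5: Part R ($418.87, qty 99)
  Row 6: Device N ($126.57, qty 70)
  Row 7: Device N ($126.57, qty 70) <-- DUPLICATE

Duplicates found: 3
Unique records: 4

3 duplicates, 4 unique


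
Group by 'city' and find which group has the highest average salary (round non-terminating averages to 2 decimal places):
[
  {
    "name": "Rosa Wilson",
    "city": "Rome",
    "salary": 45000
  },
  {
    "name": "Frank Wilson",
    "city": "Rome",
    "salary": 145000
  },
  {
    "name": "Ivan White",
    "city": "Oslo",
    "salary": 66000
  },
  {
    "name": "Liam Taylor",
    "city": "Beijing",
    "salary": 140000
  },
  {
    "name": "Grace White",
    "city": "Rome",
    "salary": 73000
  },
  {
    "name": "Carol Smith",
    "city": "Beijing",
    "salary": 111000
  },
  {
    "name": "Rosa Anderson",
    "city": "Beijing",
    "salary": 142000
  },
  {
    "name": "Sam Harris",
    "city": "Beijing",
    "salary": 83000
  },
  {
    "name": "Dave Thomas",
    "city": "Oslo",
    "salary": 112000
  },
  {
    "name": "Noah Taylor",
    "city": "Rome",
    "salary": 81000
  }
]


Group by: city

Groups:
  Beijing: 4 people, avg salary = 476000/4 = $119000
  Oslo: 2 people, avg salary = 178000/2 = $89000
  Rome: 4 people, avg salary = 344000/4 = $86000

Highest average salary: Beijing ($119000)

Beijing ($119000)


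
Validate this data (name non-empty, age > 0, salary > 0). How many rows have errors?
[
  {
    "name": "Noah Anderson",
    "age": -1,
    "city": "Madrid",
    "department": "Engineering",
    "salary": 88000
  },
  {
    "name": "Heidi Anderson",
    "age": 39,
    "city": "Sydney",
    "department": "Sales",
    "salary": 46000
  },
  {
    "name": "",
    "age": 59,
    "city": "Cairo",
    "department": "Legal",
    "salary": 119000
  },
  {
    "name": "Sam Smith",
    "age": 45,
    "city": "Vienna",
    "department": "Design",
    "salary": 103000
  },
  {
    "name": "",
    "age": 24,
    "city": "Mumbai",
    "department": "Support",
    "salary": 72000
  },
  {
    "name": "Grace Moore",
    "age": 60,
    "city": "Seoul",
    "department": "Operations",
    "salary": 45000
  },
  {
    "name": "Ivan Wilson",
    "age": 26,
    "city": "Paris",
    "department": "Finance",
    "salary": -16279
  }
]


Validating 7 records:
Rules: name non-empty, age > 0, salary > 0

  Row 1 (Noah Anderson): negative age: -1
  Row 2 (Heidi Anderson): OK
  Row 3 (???): empty name
  Row 4 (Sam Smith): OK
  Row 5 (???): empty name
  Row 6 (Grace Moore): OK
  Row 7 (Ivan Wilson): negative salary: -16279

Total errors: 4

4 errors


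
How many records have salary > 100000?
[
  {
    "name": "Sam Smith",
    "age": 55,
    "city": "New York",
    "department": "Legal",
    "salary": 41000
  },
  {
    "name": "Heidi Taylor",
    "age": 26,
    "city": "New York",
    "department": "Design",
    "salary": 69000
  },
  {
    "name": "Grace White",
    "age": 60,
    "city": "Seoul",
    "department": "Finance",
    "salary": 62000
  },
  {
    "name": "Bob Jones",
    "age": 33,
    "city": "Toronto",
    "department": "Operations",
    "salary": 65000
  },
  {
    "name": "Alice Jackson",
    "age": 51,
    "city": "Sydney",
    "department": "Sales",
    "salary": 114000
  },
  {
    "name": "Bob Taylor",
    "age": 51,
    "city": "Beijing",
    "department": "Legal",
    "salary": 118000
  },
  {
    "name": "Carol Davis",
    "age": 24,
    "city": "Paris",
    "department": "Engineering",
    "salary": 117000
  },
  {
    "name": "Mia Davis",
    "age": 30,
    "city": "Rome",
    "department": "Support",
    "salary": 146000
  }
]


Data: 8 records
Condition: salary > 100000

Checking each record:
  Sam Smith: 41000
  Heidi Taylor: 69000
  Grace White: 62000
  Bob Jones: 65000
  Alice Jackson: 114000 MATCH
  Bob Taylor: 118000 MATCH
  Carol Davis: 117000 MATCH
  Mia Davis: 146000 MATCH

Count: 4

4


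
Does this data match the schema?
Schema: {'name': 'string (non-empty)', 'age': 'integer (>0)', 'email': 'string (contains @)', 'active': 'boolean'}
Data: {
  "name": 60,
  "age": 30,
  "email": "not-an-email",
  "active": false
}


Validating each field against schema:
  name: FAIL (60 is not a string)
  age: OK (positive integer)
  email: FAIL ("not-an-email" does not contain @)
  active: OK (boolean)

Result: INVALID (2 errors: name, email)

INVALID (2 errors: name, email)


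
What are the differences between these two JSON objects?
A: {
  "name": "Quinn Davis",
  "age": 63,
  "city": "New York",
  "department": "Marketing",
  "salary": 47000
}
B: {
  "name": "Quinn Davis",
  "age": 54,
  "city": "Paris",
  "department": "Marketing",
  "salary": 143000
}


Comparing each field (in key order):
  name: same
  age: DIFFERENT
  city: DIFFERENT
  department: same
  salary: DIFFERENT
Differences:
  age: 63 -> 54
  city: New York -> Paris
  salary: 47000 -> 143000

3 field(s) changed

3 changes: age, city, salary


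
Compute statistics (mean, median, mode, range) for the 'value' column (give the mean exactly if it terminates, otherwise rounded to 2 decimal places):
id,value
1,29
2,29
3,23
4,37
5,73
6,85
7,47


Data: [29, 29, 23, 37, 73, 85, 47]
Count: 7
Sum: 323
Mean: 323/7 ≈ 46.14 (rounded to 2 decimal places)
Sorted: [23, 29, 29, 37, 47, 73, 85]
Median: 37.0
Mode: 29 (2 times)
Range: 85 - 23 = 62
Min: 23, Max: 85

mean≈46.14, median=37.0, mode=29, range=62


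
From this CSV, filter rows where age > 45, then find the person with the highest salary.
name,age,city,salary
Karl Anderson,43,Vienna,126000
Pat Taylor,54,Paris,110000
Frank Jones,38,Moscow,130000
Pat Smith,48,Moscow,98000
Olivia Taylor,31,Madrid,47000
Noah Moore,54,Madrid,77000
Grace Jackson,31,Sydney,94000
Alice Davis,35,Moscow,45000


Filter: age > 45
Sort by: salary (descending)

Filtered records (3):
  Pat Taylor, age 54, salary $110000
  Pat Smith, age 48, salary $98000
  Noah Moore, age 54, salary $77000

Highest salary: Pat Taylor ($110000)

Pat Taylor


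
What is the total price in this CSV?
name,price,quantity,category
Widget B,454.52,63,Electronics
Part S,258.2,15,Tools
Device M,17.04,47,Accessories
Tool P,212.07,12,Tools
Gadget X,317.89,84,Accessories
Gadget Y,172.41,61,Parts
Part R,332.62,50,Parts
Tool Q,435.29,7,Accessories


Computing total price:
Values: [454.52, 258.2, 17.04, 212.07, 317.89, 172.41, 332.62, 435.29]
Sum = 2200.04

2200.04


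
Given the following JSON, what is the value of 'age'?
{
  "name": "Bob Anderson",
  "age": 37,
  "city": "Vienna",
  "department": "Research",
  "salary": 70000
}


Looking up field 'age'
Value: 37

37


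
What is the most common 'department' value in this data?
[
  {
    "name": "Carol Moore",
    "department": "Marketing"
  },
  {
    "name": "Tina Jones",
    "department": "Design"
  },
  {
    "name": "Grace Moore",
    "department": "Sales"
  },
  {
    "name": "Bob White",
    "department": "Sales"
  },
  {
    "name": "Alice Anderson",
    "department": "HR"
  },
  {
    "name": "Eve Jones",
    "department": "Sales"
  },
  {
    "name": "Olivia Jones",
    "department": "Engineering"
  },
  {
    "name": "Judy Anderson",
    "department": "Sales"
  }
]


Counting 'department' values across 8 records:

  Sales: 4 ####
  Marketing: 1 #
  Design: 1 #
  HR: 1 #
  Engineering: 1 #

Most common: Sales (4 times)

Sales (4 times)


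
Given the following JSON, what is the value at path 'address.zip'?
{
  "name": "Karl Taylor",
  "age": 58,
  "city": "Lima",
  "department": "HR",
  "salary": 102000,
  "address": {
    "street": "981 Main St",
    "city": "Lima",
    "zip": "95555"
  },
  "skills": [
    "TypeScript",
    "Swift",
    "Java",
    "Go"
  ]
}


Query: address.zip
Path: address -> zip
Value: 95555

95555


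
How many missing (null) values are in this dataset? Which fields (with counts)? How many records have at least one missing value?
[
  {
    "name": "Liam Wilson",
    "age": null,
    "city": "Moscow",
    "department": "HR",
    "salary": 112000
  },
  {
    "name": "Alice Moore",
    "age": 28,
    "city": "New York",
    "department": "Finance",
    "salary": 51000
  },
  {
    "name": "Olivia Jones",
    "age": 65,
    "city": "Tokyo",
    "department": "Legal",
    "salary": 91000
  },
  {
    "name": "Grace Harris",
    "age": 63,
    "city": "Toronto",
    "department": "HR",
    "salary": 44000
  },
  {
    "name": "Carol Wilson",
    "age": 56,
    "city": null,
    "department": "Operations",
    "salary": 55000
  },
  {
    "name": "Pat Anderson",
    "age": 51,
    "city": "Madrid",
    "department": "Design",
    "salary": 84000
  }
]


Checking for missing (null) values in 6 records:

  Liam Wilson: age
  Alice Moore: complete
  Olivia Jones: complete
  Grace Harris: complete
  Carol Wilson: city
  Pat Anderson: complete

Per field:
  name: 0 missing
  age: 1 missing
  city: 1 missing
  department: 0 missing
  salary: 0 missing

Total missing values: 2
Records with any missing: 2

2 missing values (age: 1, city: 1); 2 incomplete records


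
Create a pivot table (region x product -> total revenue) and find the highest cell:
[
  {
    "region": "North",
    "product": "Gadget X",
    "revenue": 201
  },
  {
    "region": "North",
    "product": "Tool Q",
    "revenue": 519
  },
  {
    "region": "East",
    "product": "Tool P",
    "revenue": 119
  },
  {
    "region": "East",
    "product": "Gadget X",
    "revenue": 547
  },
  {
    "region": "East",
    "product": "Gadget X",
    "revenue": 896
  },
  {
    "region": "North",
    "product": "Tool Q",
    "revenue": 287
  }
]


Pivot: region (rows) x product (columns) -> total revenue

     Gadget X      Tool P        Tool Q      
East          1443           119             0  
North          201             0           806  

Highest: East / Gadget X = $1443

East / Gadget X = $1443


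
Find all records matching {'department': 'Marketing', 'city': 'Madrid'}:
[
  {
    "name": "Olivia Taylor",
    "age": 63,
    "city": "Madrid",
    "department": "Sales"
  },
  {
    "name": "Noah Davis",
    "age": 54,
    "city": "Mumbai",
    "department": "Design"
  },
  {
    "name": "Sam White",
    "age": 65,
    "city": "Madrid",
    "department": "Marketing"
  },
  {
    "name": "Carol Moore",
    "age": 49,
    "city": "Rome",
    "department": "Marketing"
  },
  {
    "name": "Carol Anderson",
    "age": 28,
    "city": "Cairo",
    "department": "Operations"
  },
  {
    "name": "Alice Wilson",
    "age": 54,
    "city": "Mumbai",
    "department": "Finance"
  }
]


Search criteria: {'department': 'Marketing', 'city': 'Madrid'}

Checking 6 records:
  Olivia Taylor: {department: Sales, city: Madrid}
  Noah Davis: {department: Design, city: Mumbai}
  Sam White: {department: Marketing, city: Madrid} <-- MATCH
  Carol Moore: {department: Marketing, city: Rome}
  Carol Anderson: {department: Operations, city: Cairo}
  Alice Wilson: {department: Finance, city: Mumbai}

Matches: ["Sam White"]

["Sam White"]


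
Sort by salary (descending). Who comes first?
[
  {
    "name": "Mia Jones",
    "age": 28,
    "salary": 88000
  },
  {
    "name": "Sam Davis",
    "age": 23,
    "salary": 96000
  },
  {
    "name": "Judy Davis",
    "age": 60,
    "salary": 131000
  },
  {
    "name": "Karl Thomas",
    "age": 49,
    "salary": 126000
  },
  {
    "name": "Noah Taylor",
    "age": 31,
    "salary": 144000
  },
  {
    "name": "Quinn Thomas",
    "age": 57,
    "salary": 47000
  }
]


Sort by: salary (descending)

Sorted order:
  1. Noah Taylor (salary = 144000)
  2. Judy Davis (salary = 131000)
  3. Karl Thomas (salary = 126000)
  4. Sam Davis (salary = 96000)
  5. Mia Jones (salary = 88000)
  6. Quinn Thomas (salary = 47000)

First: Noah Taylor

Noah Taylor


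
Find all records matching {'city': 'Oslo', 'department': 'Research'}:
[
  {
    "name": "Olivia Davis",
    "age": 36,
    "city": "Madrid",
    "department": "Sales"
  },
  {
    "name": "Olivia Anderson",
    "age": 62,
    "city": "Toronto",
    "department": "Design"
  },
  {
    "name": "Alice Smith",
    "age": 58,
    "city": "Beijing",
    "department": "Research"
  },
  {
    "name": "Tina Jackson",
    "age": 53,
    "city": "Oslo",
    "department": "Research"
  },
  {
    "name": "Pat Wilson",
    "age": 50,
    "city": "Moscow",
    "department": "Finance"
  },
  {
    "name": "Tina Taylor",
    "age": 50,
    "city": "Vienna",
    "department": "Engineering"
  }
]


Search criteria: {'city': 'Oslo', 'department': 'Research'}

Checking 6 records:
  Olivia Davis: {city: Madrid, department: Sales}
  Olivia Anderson: {city: Toronto, department: Design}
  Alice Smith: {city: Beijing, department: Research}
  Tina Jackson: {city: Oslo, department: Research} <-- MATCH
  Pat Wilson: {city: Moscow, department: Finance}
  Tina Taylor: {city: Vienna, department: Engineering}

Matches: ["Tina Jackson"]

["Tina Jackson"]


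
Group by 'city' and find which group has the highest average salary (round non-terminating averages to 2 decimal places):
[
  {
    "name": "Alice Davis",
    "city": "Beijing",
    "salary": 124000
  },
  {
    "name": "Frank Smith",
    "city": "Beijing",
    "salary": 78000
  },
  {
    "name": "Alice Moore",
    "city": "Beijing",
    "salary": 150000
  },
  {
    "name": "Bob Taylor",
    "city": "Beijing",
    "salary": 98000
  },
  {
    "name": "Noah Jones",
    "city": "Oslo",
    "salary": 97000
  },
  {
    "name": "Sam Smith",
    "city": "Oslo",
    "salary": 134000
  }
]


Group by: city

Groups:
  Beijing: 4 people, avg salary = 450000/4 = $112500
  Oslo: 2 people, avg salary = 231000/2 = $115500

Highest average salary: Oslo ($115500)

Oslo ($115500)


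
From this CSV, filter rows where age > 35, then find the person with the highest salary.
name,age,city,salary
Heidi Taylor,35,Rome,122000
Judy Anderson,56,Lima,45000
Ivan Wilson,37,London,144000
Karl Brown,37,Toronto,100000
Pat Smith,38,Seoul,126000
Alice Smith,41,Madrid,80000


Filter: age > 35
Sort by: salary (descending)

Filtered records (5):
  Ivan Wilson, age 37, salary $144000
  Pat Smith, age 38, salary $126000
  Karl Brown, age 37, salary $100000
  Alice Smith, age 41, salary $80000
  Judy Anderson, age 56, salary $45000

Highest salary: Ivan Wilson ($144000)

Ivan Wilson


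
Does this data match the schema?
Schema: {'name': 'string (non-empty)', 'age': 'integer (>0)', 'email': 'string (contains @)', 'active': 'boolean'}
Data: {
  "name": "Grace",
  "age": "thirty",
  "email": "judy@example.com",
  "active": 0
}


Validating each field against schema:
  name: OK (non-empty string)
  age: FAIL ("thirty" is not an integer)
  email: OK (string with @)
  active: FAIL (0 is not a boolean)

Result: INVALID (2 errors: age, active)

INVALID (2 errors: age, active)


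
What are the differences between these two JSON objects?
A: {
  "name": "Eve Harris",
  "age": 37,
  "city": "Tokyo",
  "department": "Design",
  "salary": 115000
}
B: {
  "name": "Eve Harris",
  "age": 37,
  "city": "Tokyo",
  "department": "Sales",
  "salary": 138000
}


Comparing each field (in key order):
  name: same
  age: same
  city: same
  department: DIFFERENT
  salary: DIFFERENT
Differences:
  department: Design -> Sales
  salary: 115000 -> 138000

2 field(s) changed

2 changes: department, salary


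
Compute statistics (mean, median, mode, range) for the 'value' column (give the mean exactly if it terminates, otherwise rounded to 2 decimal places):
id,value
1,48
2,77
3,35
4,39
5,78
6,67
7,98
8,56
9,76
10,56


Data: [48, 77, 35, 39, 78, 67, 98, 56, 76, 56]
Count: 10
Sum: 630
Mean: 630/10 = 63
Sorted: [35, 39, 48, 56, 56, 67, 76, 77, 78, 98]
Median: 61.5
Mode: 56 (2 times)
Range: 98 - 35 = 63
Min: 35, Max: 98

mean=63, median=61.5, mode=56, range=63


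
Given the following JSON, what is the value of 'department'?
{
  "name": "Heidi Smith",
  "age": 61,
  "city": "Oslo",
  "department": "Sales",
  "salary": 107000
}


Looking up field 'department'
Value: Sales

Sales


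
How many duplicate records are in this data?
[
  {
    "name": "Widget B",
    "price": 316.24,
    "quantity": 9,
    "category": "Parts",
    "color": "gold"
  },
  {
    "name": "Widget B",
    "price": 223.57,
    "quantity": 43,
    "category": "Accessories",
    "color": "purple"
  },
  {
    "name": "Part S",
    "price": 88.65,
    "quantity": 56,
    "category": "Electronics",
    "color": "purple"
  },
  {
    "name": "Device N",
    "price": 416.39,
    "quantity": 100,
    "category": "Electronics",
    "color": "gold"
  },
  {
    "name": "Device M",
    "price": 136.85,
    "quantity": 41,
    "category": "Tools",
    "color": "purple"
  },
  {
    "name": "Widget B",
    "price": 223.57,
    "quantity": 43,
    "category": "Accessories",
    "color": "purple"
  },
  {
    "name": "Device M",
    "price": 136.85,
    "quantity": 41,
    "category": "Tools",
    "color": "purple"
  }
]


Checking 7 records for duplicates:

  Row 1: Widget B ($316.24, qty 9)
  Row 2: Widget B ($223.57, qty 43)
  Row 3: Part S ($88.65, qty 56)
  Row 4: Device N ($416.39, qty 100)
  Row 5: Device M ($136.85, qty 41)
  Row 6: Widget B ($223.57, qty 43) <-- DUPLICATE
  Row 7: Device M ($136.85, qty 41) <-- DUPLICATE

Duplicates found: 2
Unique records: 5

2 duplicates, 5 unique


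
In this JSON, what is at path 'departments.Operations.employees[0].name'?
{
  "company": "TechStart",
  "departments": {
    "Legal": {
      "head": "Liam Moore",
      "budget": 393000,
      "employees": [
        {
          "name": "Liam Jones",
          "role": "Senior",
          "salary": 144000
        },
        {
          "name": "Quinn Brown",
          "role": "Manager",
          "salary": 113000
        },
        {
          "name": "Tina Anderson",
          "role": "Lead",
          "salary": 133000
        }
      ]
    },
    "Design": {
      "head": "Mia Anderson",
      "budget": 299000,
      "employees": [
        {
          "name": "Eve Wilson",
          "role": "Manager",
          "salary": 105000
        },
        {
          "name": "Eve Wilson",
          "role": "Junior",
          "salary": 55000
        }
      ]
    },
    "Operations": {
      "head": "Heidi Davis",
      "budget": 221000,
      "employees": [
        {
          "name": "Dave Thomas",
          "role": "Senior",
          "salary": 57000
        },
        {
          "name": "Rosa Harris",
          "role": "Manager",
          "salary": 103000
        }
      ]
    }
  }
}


Path: departments.Operations.employees[0].name

Navigate:
  -> departments
  -> Operations
  -> employees[0].name = 'Dave Thomas'

Dave Thomas


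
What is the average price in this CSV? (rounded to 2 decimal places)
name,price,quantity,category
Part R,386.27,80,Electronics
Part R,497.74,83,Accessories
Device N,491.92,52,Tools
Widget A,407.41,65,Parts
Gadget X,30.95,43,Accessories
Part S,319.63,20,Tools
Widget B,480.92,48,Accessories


Computing average price:
Values: [386.27, 497.74, 491.92, 407.41, 30.95, 319.63, 480.92]
Sum = 2614.84
Count = 7
Average = 2614.84/7 ≈ 373.55 (rounded to 2 decimal places)

373.55


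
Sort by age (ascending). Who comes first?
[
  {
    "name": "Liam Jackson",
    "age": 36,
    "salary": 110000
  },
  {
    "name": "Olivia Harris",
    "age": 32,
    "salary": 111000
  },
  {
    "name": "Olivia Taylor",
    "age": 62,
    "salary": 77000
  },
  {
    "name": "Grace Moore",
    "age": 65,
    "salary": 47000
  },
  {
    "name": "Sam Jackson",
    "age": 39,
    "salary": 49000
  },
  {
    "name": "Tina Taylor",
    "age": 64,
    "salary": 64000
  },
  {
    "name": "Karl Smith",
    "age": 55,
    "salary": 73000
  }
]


Sort by: age (ascending)

Sorted order:
  1. Olivia Harris (age = 32)
  2. Liam Jackson (age = 36)
  3. Sam Jackson (age = 39)
  4. Karl Smith (age = 55)
  5. Olivia Taylor (age = 62)
  6. Tina Taylor (age = 64)
  7. Grace Moore (age = 65)

First: Olivia Harris

Olivia Harris


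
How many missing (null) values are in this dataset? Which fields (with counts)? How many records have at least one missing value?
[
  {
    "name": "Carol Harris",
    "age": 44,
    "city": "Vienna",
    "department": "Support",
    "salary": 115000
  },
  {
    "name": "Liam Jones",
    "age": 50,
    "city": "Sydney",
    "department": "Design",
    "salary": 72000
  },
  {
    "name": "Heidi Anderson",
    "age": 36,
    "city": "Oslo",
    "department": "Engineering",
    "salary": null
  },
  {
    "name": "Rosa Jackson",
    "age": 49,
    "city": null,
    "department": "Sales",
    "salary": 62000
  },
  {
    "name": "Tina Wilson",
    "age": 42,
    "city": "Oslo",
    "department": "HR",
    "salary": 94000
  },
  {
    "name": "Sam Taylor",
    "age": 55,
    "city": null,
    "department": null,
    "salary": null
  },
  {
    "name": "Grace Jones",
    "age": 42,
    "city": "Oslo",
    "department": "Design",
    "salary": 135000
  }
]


Checking for missing (null) values in 7 records:

  Carol Harris: complete
  Liam Jones: complete
  Heidi Anderson: salary
  Rosa Jackson: city
  Tina Wilson: complete
  Sam Taylor: city, department, salary
  Grace Jones: complete

Per field:
  name: 0 missing
  age: 0 missing
  city: 2 missing
  department: 1 missing
  salary: 2 missing

Total missing values: 5
Records with any missing: 3

5 missing values (city: 2, department: 1, salary: 2); 3 incomplete records


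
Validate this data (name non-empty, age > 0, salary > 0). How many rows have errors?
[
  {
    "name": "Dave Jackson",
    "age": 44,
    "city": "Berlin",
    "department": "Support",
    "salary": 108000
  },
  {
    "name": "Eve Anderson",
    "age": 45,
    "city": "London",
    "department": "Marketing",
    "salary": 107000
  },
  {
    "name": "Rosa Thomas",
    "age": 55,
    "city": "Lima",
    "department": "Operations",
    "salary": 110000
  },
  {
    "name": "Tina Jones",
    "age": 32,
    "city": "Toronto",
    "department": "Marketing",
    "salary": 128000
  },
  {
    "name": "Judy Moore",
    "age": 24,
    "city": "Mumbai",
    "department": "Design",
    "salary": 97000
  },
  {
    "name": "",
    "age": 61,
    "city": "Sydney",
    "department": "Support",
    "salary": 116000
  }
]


Validating 6 records:
Rules: name non-empty, age > 0, salary > 0

  Row 1 (Dave Jackson): OK
  Row 2 (Eve Anderson): OK
  Row 3 (Rosa Thomas): OK
  Row 4 (Tina Jones): OK
  Row 5 (Judy Moore): OK
  Row 6 (???): empty name

Total errors: 1

1 errors


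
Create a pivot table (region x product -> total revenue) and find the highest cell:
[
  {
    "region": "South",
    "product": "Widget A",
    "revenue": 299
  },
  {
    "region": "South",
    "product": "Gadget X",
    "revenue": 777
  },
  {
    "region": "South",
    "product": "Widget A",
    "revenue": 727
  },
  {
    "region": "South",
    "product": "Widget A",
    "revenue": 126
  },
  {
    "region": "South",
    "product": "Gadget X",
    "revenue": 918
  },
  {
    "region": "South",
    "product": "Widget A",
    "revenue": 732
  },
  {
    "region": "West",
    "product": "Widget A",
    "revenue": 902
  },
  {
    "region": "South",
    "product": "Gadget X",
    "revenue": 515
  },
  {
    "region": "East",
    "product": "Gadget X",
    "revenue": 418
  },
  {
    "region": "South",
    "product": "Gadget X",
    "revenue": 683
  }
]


Pivot: region (rows) x product (columns) -> total revenue

     Gadget X      Widget A    
East           418             0  
South         2893          1884  
West             0           902  

Highest: South / Gadget X = $2893

South / Gadget X = $2893


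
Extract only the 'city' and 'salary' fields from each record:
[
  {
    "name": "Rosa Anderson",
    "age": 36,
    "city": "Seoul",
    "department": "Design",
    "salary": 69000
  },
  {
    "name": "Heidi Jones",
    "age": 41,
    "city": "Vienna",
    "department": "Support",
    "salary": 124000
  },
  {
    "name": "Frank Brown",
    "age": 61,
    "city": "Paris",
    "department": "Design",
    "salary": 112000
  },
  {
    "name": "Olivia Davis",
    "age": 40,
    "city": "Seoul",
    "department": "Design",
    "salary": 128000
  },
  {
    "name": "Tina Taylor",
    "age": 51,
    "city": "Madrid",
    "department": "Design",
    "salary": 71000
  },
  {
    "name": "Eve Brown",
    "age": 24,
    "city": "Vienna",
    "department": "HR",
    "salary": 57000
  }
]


Original: 6 records with fields: name, age, city, department, salary
Keep: ['city', 'salary']
Drop: ['name', 'age', 'department']
Result: 6 records, 2 fields each

[
  {
    "city": "Seoul",
    "salary": 69000
  },
  {
    "city": "Vienna",
    "salary": 124000
  },
  {
    "city": "Paris",
    "salary": 112000
  },
  {
    "city": "Seoul",
    "salary": 128000
  },
  {
    "city": "Madrid",
    "salary": 71000
  },
  {
    "city": "Vienna",
    "salary": 57000
  }
]


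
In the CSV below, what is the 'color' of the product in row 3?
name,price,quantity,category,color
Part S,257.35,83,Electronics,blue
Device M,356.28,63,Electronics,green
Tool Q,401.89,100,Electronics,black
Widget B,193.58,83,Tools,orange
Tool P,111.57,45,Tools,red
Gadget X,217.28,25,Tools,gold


Query: Row 3 ('Tool Q'), column 'color'
Value: black

black


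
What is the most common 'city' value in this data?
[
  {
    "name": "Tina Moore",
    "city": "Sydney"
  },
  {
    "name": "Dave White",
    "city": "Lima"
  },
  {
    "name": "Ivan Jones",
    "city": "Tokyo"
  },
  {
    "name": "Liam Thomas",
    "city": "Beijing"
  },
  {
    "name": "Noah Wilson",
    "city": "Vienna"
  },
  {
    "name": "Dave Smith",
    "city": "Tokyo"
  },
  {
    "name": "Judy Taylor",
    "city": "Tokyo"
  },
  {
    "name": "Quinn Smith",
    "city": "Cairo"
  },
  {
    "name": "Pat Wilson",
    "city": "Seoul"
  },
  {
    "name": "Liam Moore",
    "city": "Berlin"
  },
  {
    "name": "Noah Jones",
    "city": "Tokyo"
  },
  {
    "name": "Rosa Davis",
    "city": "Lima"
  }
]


Counting 'city' values across 12 records:

  Tokyo: 4 ####
  Lima: 2 ##
  Sydney: 1 #
  Beijing: 1 #
  Vienna: 1 #
  Cairo: 1 #
  Seoul: 1 #
  Berlin: 1 #

Most common: Tokyo (4 times)

Tokyo (4 times)


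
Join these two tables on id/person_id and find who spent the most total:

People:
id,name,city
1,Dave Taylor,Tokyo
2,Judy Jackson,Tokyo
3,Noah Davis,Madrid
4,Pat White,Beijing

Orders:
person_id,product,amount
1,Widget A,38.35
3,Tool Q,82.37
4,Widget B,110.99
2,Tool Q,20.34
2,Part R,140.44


Join on: people.id = orders.person_id

Joined rows:
  Dave Taylor (Tokyo) bought Widget A for $38.35
  Noah Davis (Madrid) bought Tool Q for $82.37
  Pat White (Beijing) bought Widget B for $110.99
  Judy Jackson (Tokyo) bought Tool Q for $20.34
  Judy Jackson (Tokyo) bought Part R for $140.44

Total per person:
  Judy Jackson: $160.78
  Pat White: $110.99
  Noah Davis: $82.37
  Dave Taylor: $38.35

Top spender: Judy Jackson ($160.78)

Judy Jackson ($160.78)


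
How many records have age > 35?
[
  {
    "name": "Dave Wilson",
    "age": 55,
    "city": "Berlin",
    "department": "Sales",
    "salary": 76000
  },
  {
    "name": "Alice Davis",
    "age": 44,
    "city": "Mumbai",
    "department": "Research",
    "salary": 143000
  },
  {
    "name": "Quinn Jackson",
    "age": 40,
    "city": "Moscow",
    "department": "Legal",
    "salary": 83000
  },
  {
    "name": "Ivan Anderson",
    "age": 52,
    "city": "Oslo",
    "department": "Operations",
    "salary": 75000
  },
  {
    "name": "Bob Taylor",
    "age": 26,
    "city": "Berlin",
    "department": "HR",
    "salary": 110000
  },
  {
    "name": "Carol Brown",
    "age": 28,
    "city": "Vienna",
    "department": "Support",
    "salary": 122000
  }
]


Data: 6 records
Condition: age > 35

Checking each record:
  Dave Wilson: 55 MATCH
  Alice Davis: 44 MATCH
  Quinn Jackson: 40 MATCH
  Ivan Anderson: 52 MATCH
  Bob Taylor: 26
  Carol Brown: 28

Count: 4

4
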